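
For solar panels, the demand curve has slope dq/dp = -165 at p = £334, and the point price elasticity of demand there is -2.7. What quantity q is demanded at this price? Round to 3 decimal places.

Ed = (dq/dp)·(p/q) ⇒ q = (dq/dp)·p/Ed = (-165)·334/(-2.7) = 20411.11111…

20411.111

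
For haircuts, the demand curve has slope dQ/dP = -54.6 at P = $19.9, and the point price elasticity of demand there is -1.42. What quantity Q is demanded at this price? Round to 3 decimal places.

765.169

Ed = (dQ/dP)·(P/Q) ⇒ Q = (dQ/dP)·P/Ed = (-54.6)·19.9/(-1.42) = 765.16901…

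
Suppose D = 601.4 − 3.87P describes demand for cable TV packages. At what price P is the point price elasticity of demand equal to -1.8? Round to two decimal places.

99.90

Ed = −3.87P/(601.4 − 3.87P). Set this equal to -1.8:
3.87P = 1.8·(601.4 − 3.87P) ⇒ 3.87P(1 + 1.8) = 1.8·601.4
P = 1.8·601.4 / (3.87·2.8) = 99.9003…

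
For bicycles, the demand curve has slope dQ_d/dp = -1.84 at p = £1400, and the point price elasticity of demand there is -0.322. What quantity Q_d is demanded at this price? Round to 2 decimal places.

8000.00

Ed = (dQ_d/dp)·(p/Q_d) ⇒ Q_d = (dQ_d/dp)·p/Ed = (-1.84)·1400/(-0.322) = 8000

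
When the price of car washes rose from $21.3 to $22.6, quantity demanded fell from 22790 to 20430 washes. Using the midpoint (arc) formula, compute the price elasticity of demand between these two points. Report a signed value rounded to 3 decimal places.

-1.844

%ΔQ = (20430 − 22790) / [(22790 + 20430)/2] = -2360/21610 = -0.109208…
%ΔP = (22.6 − 21.3) / [(21.3 + 22.6)/2] = 1.3/21.95 = 0.059225…
Arc Ed = %ΔQ / %ΔP = (-2360/21610) / (1.3/21.95) = -1.84394…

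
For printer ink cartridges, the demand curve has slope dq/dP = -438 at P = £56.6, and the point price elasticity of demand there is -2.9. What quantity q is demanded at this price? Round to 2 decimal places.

Ed = (dq/dP)·(P/q) ⇒ q = (dq/dP)·P/Ed = (-438)·56.6/(-2.9) = 8548.5517…

8548.55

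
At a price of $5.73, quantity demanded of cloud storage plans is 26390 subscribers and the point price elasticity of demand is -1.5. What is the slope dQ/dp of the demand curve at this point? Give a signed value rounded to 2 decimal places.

Ed = (dQ/dp)·(p/Q) ⇒ dQ/dp = Ed·Q/p = (-1.5)·26390/5.73 = -6908.3769…

-6908.38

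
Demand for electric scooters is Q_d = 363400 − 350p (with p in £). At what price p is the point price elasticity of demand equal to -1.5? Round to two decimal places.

Ed = −350p/(363400 − 350p). Set this equal to -1.5:
350p = 1.5·(363400 − 350p) ⇒ 350p(1 + 1.5) = 1.5·363400
p = 1.5·363400 / (350·2.5) = 622.9714…

622.97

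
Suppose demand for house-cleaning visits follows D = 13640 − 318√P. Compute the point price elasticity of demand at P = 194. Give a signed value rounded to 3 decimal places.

dD/dP = −318/(2√P) = -11.4155. At P = 194, D = 9210.77.
Ed = (dD/dP)·(P/D) = (-11.4155) × (194/9210.77) = -0.24043…

-0.240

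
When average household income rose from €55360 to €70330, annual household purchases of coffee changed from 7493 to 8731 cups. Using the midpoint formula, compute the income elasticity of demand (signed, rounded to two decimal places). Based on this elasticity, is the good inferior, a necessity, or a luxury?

%ΔQ = (8731 − 7493)/[( 7493 + 8731)/2] = 1238/8112 = 0.152613…
%ΔIncome = (70330 − 55360)/[( 55360 + 70330)/2] = 14970/62845 = 0.238205…
E_income = (1238/8112) / (14970/62845) = 0.6406…
0 < E_income < 1 ⇒ normal good, necessity.

0.64; necessity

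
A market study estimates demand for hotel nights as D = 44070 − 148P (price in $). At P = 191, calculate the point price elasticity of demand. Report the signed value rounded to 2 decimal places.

dD/dP = −148. At P = 191, D = 44070 − 148(191) = 15802.
Ed = (dD/dP)·(P/D) = −148 × (191/15802) = -1.7888…

-1.79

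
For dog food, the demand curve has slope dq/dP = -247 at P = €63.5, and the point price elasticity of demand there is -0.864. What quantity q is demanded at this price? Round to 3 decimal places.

Ed = (dq/dP)·(P/q) ⇒ q = (dq/dP)·P/Ed = (-247)·63.5/(-0.864) = 18153.35648…

18153.356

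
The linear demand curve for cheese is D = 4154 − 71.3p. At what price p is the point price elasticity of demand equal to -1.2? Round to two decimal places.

Ed = −71.3p/(4154 − 71.3p). Set this equal to -1.2:
71.3p = 1.2·(4154 − 71.3p) ⇒ 71.3p(1 + 1.2) = 1.2·4154
p = 1.2·4154 / (71.3·2.2) = 31.7786…

31.78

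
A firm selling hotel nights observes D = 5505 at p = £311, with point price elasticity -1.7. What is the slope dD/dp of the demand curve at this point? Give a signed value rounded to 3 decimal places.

-30.092

Ed = (dD/dp)·(p/D) ⇒ dD/dp = Ed·D/p = (-1.7)·5505/311 = -30.09163…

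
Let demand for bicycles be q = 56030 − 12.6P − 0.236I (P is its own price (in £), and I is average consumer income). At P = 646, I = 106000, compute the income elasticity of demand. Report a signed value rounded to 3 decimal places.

At the given values, q = 56030 − 12.6(646) − 0.236(106000) = 22874.4.
∂q/∂I = -0.236.
E = (-0.236) × (106000/22874.4) = -1.09362…

-1.094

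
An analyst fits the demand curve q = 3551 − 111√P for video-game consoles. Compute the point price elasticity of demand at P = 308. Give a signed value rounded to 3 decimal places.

-0.608

dq/dP = −111/(2√P) = -3.16241. At P = 308, q = 1602.96.
Ed = (dq/dP)·(P/q) = (-3.16241) × (308/1602.96) = -0.60763…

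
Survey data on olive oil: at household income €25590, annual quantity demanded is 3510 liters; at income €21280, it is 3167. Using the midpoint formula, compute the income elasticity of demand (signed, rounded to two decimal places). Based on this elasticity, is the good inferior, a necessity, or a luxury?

%ΔQ = (3167 − 3510)/[( 3510 + 3167)/2] = -343/3338.5 = -0.102740…
%ΔIncome = (21280 − 25590)/[( 25590 + 21280)/2] = -4310/23435 = -0.183912…
E_income = (-343/3338.5) / (-4310/23435) = 0.5586…
0 < E_income < 1 ⇒ normal good, necessity.

0.56; necessity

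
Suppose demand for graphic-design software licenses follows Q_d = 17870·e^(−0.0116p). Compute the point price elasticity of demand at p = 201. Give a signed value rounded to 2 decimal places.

-2.33

dQ_d/dp = −0.0116·Q_d = -20.1364. At p = 201, Q_d = 1735.9.
Ed = (dQ_d/dp)·(p/Q_d) = (-20.1364) × (201/1735.9) = -2.3316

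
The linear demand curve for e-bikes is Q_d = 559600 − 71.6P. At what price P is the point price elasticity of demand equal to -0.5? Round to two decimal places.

Ed = −71.6P/(559600 − 71.6P). Set this equal to -0.5:
71.6P = 0.5·(559600 − 71.6P) ⇒ 71.6P(1 + 0.5) = 0.5·559600
P = 0.5·559600 / (71.6·1.5) = 2605.2141…

2605.21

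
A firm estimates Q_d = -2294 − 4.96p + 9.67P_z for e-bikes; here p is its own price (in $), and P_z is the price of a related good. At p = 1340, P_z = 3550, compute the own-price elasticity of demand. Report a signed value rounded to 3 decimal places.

-0.262

At the given values, Q_d = -2294 − 4.96(1340) + 9.67(3550) = 25388.1.
∂Q_d/∂p = −4.96.
E = (-4.96) × (1340/25388.1) = -0.26179…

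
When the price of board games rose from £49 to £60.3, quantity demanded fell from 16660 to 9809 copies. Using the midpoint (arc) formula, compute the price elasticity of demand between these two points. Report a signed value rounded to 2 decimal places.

-2.50

%ΔQ = (9809 − 16660) / [(16660 + 9809)/2] = -6851/13234.5 = -0.517662…
%ΔP = (60.3 − 49) / [(49 + 60.3)/2] = 11.3/54.65 = 0.206770…
Arc Ed = %ΔQ / %ΔP = (-6851/13234.5) / (11.3/54.65) = -2.5035…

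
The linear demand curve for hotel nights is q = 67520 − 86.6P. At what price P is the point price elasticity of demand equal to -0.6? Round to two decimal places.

Ed = −86.6P/(67520 − 86.6P). Set this equal to -0.6:
86.6P = 0.6·(67520 − 86.6P) ⇒ 86.6P(1 + 0.6) = 0.6·67520
P = 0.6·67520 / (86.6·1.6) = 292.3787…

292.38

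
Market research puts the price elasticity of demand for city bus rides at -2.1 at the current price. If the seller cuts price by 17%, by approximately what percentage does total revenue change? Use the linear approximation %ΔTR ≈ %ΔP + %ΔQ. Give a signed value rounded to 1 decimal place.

%ΔQ ≈ Ed × %ΔP = (-2.1) × (-17%) = +35.7000%
%ΔTR ≈ %ΔP + %ΔQ = (-17%) + (+35.7000%) = +18.7000%

+18.7%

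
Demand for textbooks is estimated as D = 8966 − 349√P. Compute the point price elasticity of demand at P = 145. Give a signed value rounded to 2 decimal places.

dD/dP = −349/(2√P) = -14.4914. At P = 145, D = 4763.48.
Ed = (dD/dP)·(P/D) = (-14.4914) × (145/4763.48) = -0.4411…

-0.44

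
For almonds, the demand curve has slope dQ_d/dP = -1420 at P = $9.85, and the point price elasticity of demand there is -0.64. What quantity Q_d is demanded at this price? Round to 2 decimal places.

21854.69

Ed = (dQ_d/dP)·(P/Q_d) ⇒ Q_d = (dQ_d/dP)·P/Ed = (-1420)·9.85/(-0.64) = 21854.6875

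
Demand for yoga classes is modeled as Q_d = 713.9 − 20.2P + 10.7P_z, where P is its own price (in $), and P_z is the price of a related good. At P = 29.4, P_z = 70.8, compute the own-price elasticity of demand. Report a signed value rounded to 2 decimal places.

At the given values, Q_d = 713.9 − 20.2(29.4) + 10.7(70.8) = 877.58.
∂Q_d/∂P = −20.2.
E = (-20.2) × (29.4/877.58) = -0.6767…

-0.68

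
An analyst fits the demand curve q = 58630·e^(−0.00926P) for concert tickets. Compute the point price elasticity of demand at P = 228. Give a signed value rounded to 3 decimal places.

dq/dP = −0.00926·q = -65.7376. At P = 228, q = 7099.09.
Ed = (dq/dP)·(P/q) = (-65.7376) × (228/7099.09) = -2.11128

-2.111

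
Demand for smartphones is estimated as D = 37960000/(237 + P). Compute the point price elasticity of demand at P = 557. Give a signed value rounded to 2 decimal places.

-0.70

dD/dP = −37960000/(237 + P)² = -60.2123. At P = 557, D = 47808.6.
Ed = (dD/dP)·(P/D) = (-60.2123) × (557/47808.6) = -0.7015…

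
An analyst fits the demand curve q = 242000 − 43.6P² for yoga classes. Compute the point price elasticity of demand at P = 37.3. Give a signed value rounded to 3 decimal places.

dq/dP = −2·43.6·P = -3252.56. At P = 37.3, q = 181339.756.
Ed = (dq/dP)·(P/q) = (-3252.56) × (37.3/181339.756) = -0.66902…

-0.669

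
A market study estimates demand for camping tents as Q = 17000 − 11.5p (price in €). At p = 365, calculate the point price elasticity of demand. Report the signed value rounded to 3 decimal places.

-0.328

dQ/dp = −11.5. At p = 365, Q = 17000 − 11.5(365) = 12802.5.
Ed = (dQ/dp)·(p/Q) = −11.5 × (365/12802.5) = -0.32786…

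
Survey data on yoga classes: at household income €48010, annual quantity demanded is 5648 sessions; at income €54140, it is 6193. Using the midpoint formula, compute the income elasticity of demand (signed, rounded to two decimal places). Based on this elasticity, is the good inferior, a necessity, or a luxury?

%ΔQ = (6193 − 5648)/[( 5648 + 6193)/2] = 545/5920.5 = 0.092053…
%ΔIncome = (54140 − 48010)/[( 48010 + 54140)/2] = 6130/51075 = 0.120019…
E_income = (545/5920.5) / (6130/51075) = 0.7669…
0 < E_income < 1 ⇒ normal good, necessity.

0.77; necessity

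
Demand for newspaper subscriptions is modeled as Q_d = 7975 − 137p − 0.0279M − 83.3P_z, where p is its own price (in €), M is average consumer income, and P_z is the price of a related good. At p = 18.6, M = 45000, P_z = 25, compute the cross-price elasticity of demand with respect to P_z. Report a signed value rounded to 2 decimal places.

-1.00

At the given values, Q_d = 7975 − 137(18.6) − 0.0279(45000) − 83.3(25) = 2088.8.
∂Q_d/∂P_z = -83.3.
E = (-83.3) × (25/2088.8) = -0.9969…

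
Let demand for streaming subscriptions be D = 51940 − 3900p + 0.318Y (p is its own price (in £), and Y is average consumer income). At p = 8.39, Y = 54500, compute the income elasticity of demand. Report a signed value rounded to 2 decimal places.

At the given values, D = 51940 − 3900(8.39) + 0.318(54500) = 36550.
∂D/∂Y = 0.318.
E = (0.318) × (54500/36550) = 0.4741…

0.47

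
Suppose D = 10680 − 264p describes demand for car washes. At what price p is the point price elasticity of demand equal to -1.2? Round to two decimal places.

Ed = −264p/(10680 − 264p). Set this equal to -1.2:
264p = 1.2·(10680 − 264p) ⇒ 264p(1 + 1.2) = 1.2·10680
p = 1.2·10680 / (264·2.2) = 22.0661…

22.07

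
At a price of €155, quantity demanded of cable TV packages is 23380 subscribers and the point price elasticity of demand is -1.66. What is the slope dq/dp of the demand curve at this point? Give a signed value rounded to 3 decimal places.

-250.392

Ed = (dq/dp)·(p/q) ⇒ dq/dp = Ed·q/p = (-1.66)·23380/155 = -250.39225…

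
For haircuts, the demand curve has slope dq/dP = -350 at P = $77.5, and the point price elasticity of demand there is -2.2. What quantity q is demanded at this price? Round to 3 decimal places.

Ed = (dq/dP)·(P/q) ⇒ q = (dq/dP)·P/Ed = (-350)·77.5/(-2.2) = 12329.54545…

12329.545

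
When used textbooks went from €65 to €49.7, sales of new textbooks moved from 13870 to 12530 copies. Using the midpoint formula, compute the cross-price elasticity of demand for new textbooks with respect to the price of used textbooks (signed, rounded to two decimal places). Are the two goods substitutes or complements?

%ΔQ_{new textbooks} = (12530 − 13870)/avg = -1340/13200 = -0.101515…
%ΔP_{used textbooks} = (49.7 − 65)/avg = -15.3/57.35 = -0.266782…
E_cross = (-1340/13200) / (-15.3/57.35) = 0.3805…
E_cross > 0 ⇒ the goods are substitutes.

0.38; substitutes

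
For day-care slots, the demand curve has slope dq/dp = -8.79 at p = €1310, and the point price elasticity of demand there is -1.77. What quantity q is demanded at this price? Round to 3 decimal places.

6505.593

Ed = (dq/dp)·(p/q) ⇒ q = (dq/dp)·p/Ed = (-8.79)·1310/(-1.77) = 6505.59322…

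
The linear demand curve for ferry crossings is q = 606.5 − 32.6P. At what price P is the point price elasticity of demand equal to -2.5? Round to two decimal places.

Ed = −32.6P/(606.5 − 32.6P). Set this equal to -2.5:
32.6P = 2.5·(606.5 − 32.6P) ⇒ 32.6P(1 + 2.5) = 2.5·606.5
P = 2.5·606.5 / (32.6·3.5) = 13.2887…

13.29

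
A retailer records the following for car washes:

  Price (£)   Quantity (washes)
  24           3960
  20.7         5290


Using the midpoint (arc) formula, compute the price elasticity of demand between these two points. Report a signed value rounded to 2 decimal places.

-1.95

%ΔQ = (5290 − 3960) / [(3960 + 5290)/2] = 1330/4625 = 0.287567…
%ΔP = (20.7 − 24) / [(24 + 20.7)/2] = -3.3/22.35 = -0.147651…
Arc Ed = %ΔQ / %ΔP = (1330/4625) / (-3.3/22.35) = -1.9476…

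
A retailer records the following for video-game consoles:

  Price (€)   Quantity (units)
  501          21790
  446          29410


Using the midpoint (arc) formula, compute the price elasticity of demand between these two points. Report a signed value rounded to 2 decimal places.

-2.56

%ΔQ = (29410 − 21790) / [(21790 + 29410)/2] = 7620/25600 = 0.297656…
%ΔP = (446 − 501) / [(501 + 446)/2] = -55/473.5 = -0.116156…
Arc Ed = %ΔQ / %ΔP = (7620/25600) / (-55/473.5) = -2.5625…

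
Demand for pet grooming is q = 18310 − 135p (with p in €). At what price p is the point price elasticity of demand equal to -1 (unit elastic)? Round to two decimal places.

Ed = −135p/(18310 − 135p). Set this equal to -1:
135p = 1·(18310 − 135p) ⇒ 135p(1 + 1) = 1·18310
p = 1·18310 / (135·2) = 67.8148…

67.81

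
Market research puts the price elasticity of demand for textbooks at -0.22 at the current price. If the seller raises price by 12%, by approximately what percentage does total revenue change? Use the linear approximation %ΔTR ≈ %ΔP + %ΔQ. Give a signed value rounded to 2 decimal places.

+9.36%

%ΔQ ≈ Ed × %ΔP = (-0.22) × (+12%) = -2.6400%
%ΔTR ≈ %ΔP + %ΔQ = (+12%) + (-2.6400%) = +9.3600%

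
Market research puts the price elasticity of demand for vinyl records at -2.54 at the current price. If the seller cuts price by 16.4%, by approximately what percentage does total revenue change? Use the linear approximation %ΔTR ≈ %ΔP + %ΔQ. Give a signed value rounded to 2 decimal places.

+25.26%

%ΔQ ≈ Ed × %ΔP = (-2.54) × (-16.4%) = +41.6560%
%ΔTR ≈ %ΔP + %ΔQ = (-16.4%) + (+41.6560%) = +25.2560%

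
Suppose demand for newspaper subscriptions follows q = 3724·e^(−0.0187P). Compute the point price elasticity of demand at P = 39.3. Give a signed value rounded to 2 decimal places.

dq/dP = −0.0187·q = -33.3952. At P = 39.3, q = 1785.84.
Ed = (dq/dP)·(P/q) = (-33.3952) × (39.3/1785.84) = -0.7349…

-0.73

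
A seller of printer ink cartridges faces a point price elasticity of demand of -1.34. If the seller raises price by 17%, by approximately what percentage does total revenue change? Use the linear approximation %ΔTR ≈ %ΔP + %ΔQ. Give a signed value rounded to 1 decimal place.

%ΔQ ≈ Ed × %ΔP = (-1.34) × (+17%) = -22.7800%
%ΔTR ≈ %ΔP + %ΔQ = (+17%) + (-22.7800%) = -5.7800%

-5.8%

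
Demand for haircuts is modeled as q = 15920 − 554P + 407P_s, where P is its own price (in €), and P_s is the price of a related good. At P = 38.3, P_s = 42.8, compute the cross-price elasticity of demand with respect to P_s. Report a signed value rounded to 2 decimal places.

At the given values, q = 15920 − 554(38.3) + 407(42.8) = 12121.4.
∂q/∂P_s = 407.
E = (407) × (42.8/12121.4) = 1.4370…

1.44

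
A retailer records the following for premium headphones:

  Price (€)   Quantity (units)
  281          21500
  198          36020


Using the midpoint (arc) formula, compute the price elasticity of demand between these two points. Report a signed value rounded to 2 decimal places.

-1.46

%ΔQ = (36020 − 21500) / [(21500 + 36020)/2] = 14520/28760 = 0.504867…
%ΔP = (198 − 281) / [(281 + 198)/2] = -83/239.5 = -0.346555…
Arc Ed = %ΔQ / %ΔP = (14520/28760) / (-83/239.5) = -1.4568…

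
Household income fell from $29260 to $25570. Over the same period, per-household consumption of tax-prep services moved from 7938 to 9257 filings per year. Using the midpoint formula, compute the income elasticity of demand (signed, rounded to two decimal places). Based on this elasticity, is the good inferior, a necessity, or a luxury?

-1.14; inferior

%ΔQ = (9257 − 7938)/[( 7938 + 9257)/2] = 1319/8597.5 = 0.153416…
%ΔIncome = (25570 − 29260)/[( 29260 + 25570)/2] = -3690/27415 = -0.134597…
E_income = (1319/8597.5) / (-3690/27415) = -1.1398…
E_income < 0 ⇒ inferior good.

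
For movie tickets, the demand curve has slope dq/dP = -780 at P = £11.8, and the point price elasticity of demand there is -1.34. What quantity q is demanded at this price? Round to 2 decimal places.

Ed = (dq/dP)·(P/q) ⇒ q = (dq/dP)·P/Ed = (-780)·11.8/(-1.34) = 6868.6567…

6868.66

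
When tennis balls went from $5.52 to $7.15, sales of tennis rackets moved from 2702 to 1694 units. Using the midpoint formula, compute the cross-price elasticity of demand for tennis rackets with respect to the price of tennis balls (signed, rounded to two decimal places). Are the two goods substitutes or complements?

%ΔQ_{tennis rackets} = (1694 − 2702)/avg = -1008/2198 = -0.458598…
%ΔP_{tennis balls} = (7.15 − 5.52)/avg = 1.63/6.335 = 0.257300…
E_cross = (-1008/2198) / (1.63/6.335) = -1.7823…
E_cross < 0 ⇒ the goods are complements.

-1.78; complements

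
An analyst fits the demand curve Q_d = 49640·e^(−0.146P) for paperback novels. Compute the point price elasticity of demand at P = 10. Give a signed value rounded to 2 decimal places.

dQ_d/dP = −0.146·Q_d = -1683.12. At P = 10, Q_d = 11528.2.
Ed = (dQ_d/dP)·(P/Q_d) = (-1683.12) × (10/11528.2) = -1.46

-1.46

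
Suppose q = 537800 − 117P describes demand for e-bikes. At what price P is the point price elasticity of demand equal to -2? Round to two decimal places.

3064.39

Ed = −117P/(537800 − 117P). Set this equal to -2:
117P = 2·(537800 − 117P) ⇒ 117P(1 + 2) = 2·537800
P = 2·537800 / (117·3) = 3064.3874…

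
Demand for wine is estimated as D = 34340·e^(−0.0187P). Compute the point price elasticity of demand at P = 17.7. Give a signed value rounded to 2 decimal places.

dD/dP = −0.0187·D = -461.206. At P = 17.7, D = 24663.4.
Ed = (dD/dP)·(P/D) = (-461.206) × (17.7/24663.4) = -0.3309…

-0.33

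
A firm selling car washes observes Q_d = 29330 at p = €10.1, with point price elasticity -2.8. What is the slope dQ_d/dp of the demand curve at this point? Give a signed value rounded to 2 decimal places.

-8131.09

Ed = (dQ_d/dp)·(p/Q_d) ⇒ dQ_d/dp = Ed·Q_d/p = (-2.8)·29330/10.1 = -8131.0891…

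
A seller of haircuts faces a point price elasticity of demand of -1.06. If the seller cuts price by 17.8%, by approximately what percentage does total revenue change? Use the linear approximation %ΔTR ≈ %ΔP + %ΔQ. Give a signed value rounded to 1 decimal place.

%ΔQ ≈ Ed × %ΔP = (-1.06) × (-17.8%) = +18.8680%
%ΔTR ≈ %ΔP + %ΔQ = (-17.8%) + (+18.8680%) = +1.0680%

+1.1%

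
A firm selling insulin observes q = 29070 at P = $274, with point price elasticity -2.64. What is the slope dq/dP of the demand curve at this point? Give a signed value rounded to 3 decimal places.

Ed = (dq/dP)·(P/q) ⇒ dq/dP = Ed·q/P = (-2.64)·29070/274 = -280.09051…

-280.091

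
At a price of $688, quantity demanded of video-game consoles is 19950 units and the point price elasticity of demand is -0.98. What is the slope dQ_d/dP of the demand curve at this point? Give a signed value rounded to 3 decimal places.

Ed = (dQ_d/dP)·(P/Q_d) ⇒ dQ_d/dP = Ed·Q_d/P = (-0.98)·19950/688 = -28.41715…

-28.417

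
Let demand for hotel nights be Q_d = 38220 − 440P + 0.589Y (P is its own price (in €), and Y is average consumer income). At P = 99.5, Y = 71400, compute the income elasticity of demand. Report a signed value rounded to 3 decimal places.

At the given values, Q_d = 38220 − 440(99.5) + 0.589(71400) = 36494.6.
∂Q_d/∂Y = 0.589.
E = (0.589) × (71400/36494.6) = 1.15235…

1.152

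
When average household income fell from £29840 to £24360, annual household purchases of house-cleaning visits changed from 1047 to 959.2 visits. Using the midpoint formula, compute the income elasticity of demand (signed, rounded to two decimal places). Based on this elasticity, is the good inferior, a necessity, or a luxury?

%ΔQ = (959.2 − 1047)/[( 1047 + 959.2)/2] = -87.8/1003.1 = -0.087528…
%ΔIncome = (24360 − 29840)/[( 29840 + 24360)/2] = -5480/27100 = -0.202214…
E_income = (-87.8/1003.1) / (-5480/27100) = 0.4328…
0 < E_income < 1 ⇒ normal good, necessity.

0.43; necessity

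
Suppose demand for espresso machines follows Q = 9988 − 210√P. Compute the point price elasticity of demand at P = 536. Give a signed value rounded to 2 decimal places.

-0.47

dQ/dP = −210/(2√P) = -4.53531. At P = 536, Q = 5126.15.
Ed = (dQ/dP)·(P/Q) = (-4.53531) × (536/5126.15) = -0.4742…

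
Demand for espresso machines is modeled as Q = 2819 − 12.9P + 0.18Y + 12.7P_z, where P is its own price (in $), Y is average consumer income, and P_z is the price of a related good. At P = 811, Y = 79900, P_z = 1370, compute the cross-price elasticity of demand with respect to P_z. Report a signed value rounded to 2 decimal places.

At the given values, Q = 2819 − 12.9(811) + 0.18(79900) + 12.7(1370) = 24138.1.
∂Q/∂P_z = 12.7.
E = (12.7) × (1370/24138.1) = 0.7208…

0.72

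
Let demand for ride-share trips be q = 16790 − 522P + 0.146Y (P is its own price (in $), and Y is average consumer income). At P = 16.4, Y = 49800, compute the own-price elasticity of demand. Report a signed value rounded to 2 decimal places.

-0.55

At the given values, q = 16790 − 522(16.4) + 0.146(49800) = 15500.
∂q/∂P = −522.
E = (-522) × (16.4/15500) = -0.5523…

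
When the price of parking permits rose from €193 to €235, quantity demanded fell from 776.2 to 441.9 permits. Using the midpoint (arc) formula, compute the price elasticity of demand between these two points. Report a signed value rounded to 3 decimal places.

-2.797

%ΔQ = (441.9 − 776.2) / [(776.2 + 441.9)/2] = -334.3/609.05 = -0.548887…
%ΔP = (235 − 193) / [(193 + 235)/2] = 42/214 = 0.196261…
Arc Ed = %ΔQ / %ΔP = (-334.3/609.05) / (42/214) = -2.79671…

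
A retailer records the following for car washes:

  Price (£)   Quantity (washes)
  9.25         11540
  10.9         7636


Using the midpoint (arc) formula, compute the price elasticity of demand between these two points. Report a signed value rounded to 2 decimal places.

%ΔQ = (7636 − 11540) / [(11540 + 7636)/2] = -3904/9588 = -0.407175…
%ΔP = (10.9 − 9.25) / [(9.25 + 10.9)/2] = 1.65/10.075 = 0.163771…
Arc Ed = %ΔQ / %ΔP = (-3904/9588) / (1.65/10.075) = -2.4862…

-2.49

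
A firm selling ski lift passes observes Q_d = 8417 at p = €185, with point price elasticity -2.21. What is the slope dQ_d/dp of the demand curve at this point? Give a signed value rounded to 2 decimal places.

Ed = (dQ_d/dp)·(p/Q_d) ⇒ dQ_d/dp = Ed·Q_d/p = (-2.21)·8417/185 = -100.5490…

-100.55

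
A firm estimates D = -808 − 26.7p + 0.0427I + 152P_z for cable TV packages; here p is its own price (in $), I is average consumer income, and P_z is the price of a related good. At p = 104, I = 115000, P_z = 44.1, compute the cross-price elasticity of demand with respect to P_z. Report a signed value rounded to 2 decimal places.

At the given values, D = -808 − 26.7(104) + 0.0427(115000) + 152(44.1) = 8028.9.
∂D/∂P_z = 152.
E = (152) × (44.1/8028.9) = 0.8348…

0.83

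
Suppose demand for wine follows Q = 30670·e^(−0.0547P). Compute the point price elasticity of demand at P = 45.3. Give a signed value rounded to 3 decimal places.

dQ/dP = −0.0547·Q = -140.786. At P = 45.3, Q = 2573.78.
Ed = (dQ/dP)·(P/Q) = (-140.786) × (45.3/2573.78) = -2.47791

-2.478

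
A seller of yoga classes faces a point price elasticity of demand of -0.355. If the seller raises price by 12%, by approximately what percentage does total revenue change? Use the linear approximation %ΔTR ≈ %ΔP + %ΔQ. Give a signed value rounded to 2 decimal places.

%ΔQ ≈ Ed × %ΔP = (-0.355) × (+12%) = -4.2600%
%ΔTR ≈ %ΔP + %ΔQ = (+12%) + (-4.2600%) = +7.7400%

+7.74%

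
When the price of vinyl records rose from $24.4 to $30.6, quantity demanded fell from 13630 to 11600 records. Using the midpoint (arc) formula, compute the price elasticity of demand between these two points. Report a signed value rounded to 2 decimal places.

%ΔQ = (11600 − 13630) / [(13630 + 11600)/2] = -2030/12615 = -0.160919…
%ΔP = (30.6 − 24.4) / [(24.4 + 30.6)/2] = 6.2/27.5 = 0.225454…
Arc Ed = %ΔQ / %ΔP = (-2030/12615) / (6.2/27.5) = -0.7137…

-0.71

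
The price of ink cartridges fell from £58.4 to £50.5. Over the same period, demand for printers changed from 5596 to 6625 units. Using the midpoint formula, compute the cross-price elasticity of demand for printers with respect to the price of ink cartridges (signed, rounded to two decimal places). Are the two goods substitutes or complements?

-1.16; complements

%ΔQ_{printers} = (6625 − 5596)/avg = 1029/6110.5 = 0.168398…
%ΔP_{ink cartridges} = (50.5 − 58.4)/avg = -7.9/54.45 = -0.145087…
E_cross = (1029/6110.5) / (-7.9/54.45) = -1.1606…
E_cross < 0 ⇒ the goods are complements.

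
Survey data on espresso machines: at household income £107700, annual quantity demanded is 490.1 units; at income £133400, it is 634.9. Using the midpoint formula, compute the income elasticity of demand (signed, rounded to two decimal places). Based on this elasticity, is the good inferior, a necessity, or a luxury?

1.21; luxury

%ΔQ = (634.9 − 490.1)/[( 490.1 + 634.9)/2] = 144.8/562.5 = 0.257422…
%ΔIncome = (133400 − 107700)/[( 107700 + 133400)/2] = 25700/120550 = 0.213189…
E_income = (144.8/562.5) / (25700/120550) = 1.2074…
E_income > 1 ⇒ normal good, luxury.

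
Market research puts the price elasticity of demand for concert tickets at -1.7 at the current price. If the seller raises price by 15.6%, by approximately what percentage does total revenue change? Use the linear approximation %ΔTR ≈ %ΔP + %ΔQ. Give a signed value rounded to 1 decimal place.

-10.9%

%ΔQ ≈ Ed × %ΔP = (-1.7) × (+15.6%) = -26.5200%
%ΔTR ≈ %ΔP + %ΔQ = (+15.6%) + (-26.5200%) = -10.9200%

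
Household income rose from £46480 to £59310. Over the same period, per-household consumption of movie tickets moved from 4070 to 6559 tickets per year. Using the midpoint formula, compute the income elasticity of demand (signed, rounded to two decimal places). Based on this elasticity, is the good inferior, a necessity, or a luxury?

%ΔQ = (6559 − 4070)/[( 4070 + 6559)/2] = 2489/5314.5 = 0.468341…
%ΔIncome = (59310 − 46480)/[( 46480 + 59310)/2] = 12830/52895 = 0.242556…
E_income = (2489/5314.5) / (12830/52895) = 1.9308…
E_income > 1 ⇒ normal good, luxury.

1.93; luxury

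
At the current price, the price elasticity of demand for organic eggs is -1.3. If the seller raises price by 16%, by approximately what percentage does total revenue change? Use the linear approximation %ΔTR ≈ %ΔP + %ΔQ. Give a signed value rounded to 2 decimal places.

-4.80%

%ΔQ ≈ Ed × %ΔP = (-1.3) × (+16%) = -20.8000%
%ΔTR ≈ %ΔP + %ΔQ = (+16%) + (-20.8000%) = -4.8000%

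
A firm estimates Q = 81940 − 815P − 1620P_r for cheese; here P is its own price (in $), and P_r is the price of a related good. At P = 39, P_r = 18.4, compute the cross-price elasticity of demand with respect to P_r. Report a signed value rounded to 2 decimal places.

At the given values, Q = 81940 − 815(39) − 1620(18.4) = 20347.
∂Q/∂P_r = -1620.
E = (-1620) × (18.4/20347) = -1.4649…

-1.46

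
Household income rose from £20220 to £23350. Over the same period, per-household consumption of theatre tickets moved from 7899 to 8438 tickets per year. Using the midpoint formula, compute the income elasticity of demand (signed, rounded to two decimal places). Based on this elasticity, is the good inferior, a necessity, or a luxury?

0.46; necessity

%ΔQ = (8438 − 7899)/[( 7899 + 8438)/2] = 539/8168.5 = 0.065985…
%ΔIncome = (23350 − 20220)/[( 20220 + 23350)/2] = 3130/21785 = 0.143676…
E_income = (539/8168.5) / (3130/21785) = 0.4592…
0 < E_income < 1 ⇒ normal good, necessity.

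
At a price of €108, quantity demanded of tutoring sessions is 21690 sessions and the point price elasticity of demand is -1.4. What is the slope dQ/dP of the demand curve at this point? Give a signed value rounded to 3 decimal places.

Ed = (dQ/dP)·(P/Q) ⇒ dQ/dP = Ed·Q/P = (-1.4)·21690/108 = -281.16666…

-281.167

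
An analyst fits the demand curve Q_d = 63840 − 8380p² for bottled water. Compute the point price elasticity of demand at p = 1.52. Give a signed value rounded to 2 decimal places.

dQ_d/dp = −2·8380·p = -25475.2. At p = 1.52, Q_d = 44478.848.
Ed = (dQ_d/dp)·(p/Q_d) = (-25475.2) × (1.52/44478.848) = -0.8705…

-0.87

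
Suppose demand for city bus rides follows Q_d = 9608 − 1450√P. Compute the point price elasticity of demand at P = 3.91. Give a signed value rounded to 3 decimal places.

-0.213

dQ_d/dP = −1450/(2√P) = -366.648. At P = 3.91, Q_d = 6740.81.
Ed = (dQ_d/dP)·(P/Q_d) = (-366.648) × (3.91/6740.81) = -0.21267…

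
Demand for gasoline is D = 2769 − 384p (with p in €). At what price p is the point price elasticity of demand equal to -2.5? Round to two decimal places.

Ed = −384p/(2769 − 384p). Set this equal to -2.5:
384p = 2.5·(2769 − 384p) ⇒ 384p(1 + 2.5) = 2.5·2769
p = 2.5·2769 / (384·3.5) = 5.1506…

5.15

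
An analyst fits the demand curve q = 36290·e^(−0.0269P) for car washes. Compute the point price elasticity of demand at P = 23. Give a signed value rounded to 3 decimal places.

-0.619

dq/dP = −0.0269·q = -525.825. At P = 23, q = 19547.4.
Ed = (dq/dP)·(P/q) = (-525.825) × (23/19547.4) = -0.6187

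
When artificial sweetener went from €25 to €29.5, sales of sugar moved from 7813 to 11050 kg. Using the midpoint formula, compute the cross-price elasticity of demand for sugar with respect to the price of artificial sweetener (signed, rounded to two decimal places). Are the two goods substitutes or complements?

2.08; substitutes

%ΔQ_{sugar} = (11050 − 7813)/avg = 3237/9431.5 = 0.343211…
%ΔP_{artificial sweetener} = (29.5 − 25)/avg = 4.5/27.25 = 0.165137…
E_cross = (3237/9431.5) / (4.5/27.25) = 2.0783…
E_cross > 0 ⇒ the goods are substitutes.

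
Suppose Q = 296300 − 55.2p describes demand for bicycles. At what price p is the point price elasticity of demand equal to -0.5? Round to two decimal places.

1789.25

Ed = −55.2p/(296300 − 55.2p). Set this equal to -0.5:
55.2p = 0.5·(296300 − 55.2p) ⇒ 55.2p(1 + 0.5) = 0.5·296300
p = 0.5·296300 / (55.2·1.5) = 1789.2512…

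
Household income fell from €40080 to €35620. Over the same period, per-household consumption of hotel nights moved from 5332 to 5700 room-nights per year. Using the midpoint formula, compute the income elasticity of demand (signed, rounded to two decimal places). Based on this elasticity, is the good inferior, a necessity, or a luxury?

%ΔQ = (5700 − 5332)/[( 5332 + 5700)/2] = 368/5516 = 0.066715…
%ΔIncome = (35620 − 40080)/[( 40080 + 35620)/2] = -4460/37850 = -0.117833…
E_income = (368/5516) / (-4460/37850) = -0.5661…
E_income < 0 ⇒ inferior good.

-0.57; inferior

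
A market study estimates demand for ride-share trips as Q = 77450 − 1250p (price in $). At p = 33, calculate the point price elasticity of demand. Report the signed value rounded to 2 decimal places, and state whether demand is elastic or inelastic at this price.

dQ/dp = −1250. At p = 33, Q = 77450 − 1250(33) = 36200.
Ed = (dQ/dp)·(p/Q) = −1250 × (33/36200) = -1.1395…
|Ed| = 1.14 > 1, so demand is elastic.

-1.14; elastic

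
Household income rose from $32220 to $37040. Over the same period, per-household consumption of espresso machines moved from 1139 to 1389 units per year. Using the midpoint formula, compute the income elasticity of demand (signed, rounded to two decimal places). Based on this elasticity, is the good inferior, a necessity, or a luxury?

%ΔQ = (1389 − 1139)/[( 1139 + 1389)/2] = 250/1264 = 0.197784…
%ΔIncome = (37040 − 32220)/[( 32220 + 37040)/2] = 4820/34630 = 0.139185…
E_income = (250/1264) / (4820/34630) = 1.4210…
E_income > 1 ⇒ normal good, luxury.

1.42; luxury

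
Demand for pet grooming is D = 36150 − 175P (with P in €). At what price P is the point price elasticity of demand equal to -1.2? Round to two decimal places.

Ed = −175P/(36150 − 175P). Set this equal to -1.2:
175P = 1.2·(36150 − 175P) ⇒ 175P(1 + 1.2) = 1.2·36150
P = 1.2·36150 / (175·2.2) = 112.6753…

112.68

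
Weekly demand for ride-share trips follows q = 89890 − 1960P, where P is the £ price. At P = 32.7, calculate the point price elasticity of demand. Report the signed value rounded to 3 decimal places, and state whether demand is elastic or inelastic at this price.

dq/dP = −1960. At P = 32.7, q = 89890 − 1960(32.7) = 25798.
Ed = (dq/dP)·(P/q) = −1960 × (32.7/25798) = -2.48437…
|Ed| = 2.484 > 1, so demand is elastic.

-2.484; elastic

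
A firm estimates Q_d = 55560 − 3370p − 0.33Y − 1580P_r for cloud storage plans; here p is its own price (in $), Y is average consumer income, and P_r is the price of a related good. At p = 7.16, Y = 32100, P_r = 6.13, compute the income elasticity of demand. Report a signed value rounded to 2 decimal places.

At the given values, Q_d = 55560 − 3370(7.16) − 0.33(32100) − 1580(6.13) = 11152.4.
∂Q_d/∂Y = -0.33.
E = (-0.33) × (32100/11152.4) = -0.9498…

-0.95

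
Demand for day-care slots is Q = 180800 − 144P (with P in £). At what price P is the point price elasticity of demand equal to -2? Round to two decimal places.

837.04

Ed = −144P/(180800 − 144P). Set this equal to -2:
144P = 2·(180800 − 144P) ⇒ 144P(1 + 2) = 2·180800
P = 2·180800 / (144·3) = 837.0370…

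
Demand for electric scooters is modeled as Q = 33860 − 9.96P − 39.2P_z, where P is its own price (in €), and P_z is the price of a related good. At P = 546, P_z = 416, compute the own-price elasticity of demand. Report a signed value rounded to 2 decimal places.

-0.45

At the given values, Q = 33860 − 9.96(546) − 39.2(416) = 12114.64.
∂Q/∂P = −9.96.
E = (-9.96) × (546/12114.64) = -0.4488…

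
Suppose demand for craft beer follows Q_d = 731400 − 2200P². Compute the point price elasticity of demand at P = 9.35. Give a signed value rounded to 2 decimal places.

-0.71

dQ_d/dP = −2·2200·P = -41140. At P = 9.35, Q_d = 539070.5.
Ed = (dQ_d/dP)·(P/Q_d) = (-41140) × (9.35/539070.5) = -0.7135…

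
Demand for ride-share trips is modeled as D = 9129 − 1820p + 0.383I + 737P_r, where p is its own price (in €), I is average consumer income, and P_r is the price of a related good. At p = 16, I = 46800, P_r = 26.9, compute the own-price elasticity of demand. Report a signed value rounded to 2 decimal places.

-1.64

At the given values, D = 9129 − 1820(16) + 0.383(46800) + 737(26.9) = 17758.7.
∂D/∂p = −1820.
E = (-1820) × (16/17758.7) = -1.6397…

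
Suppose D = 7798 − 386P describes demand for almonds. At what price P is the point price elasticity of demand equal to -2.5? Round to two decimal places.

Ed = −386P/(7798 − 386P). Set this equal to -2.5:
386P = 2.5·(7798 − 386P) ⇒ 386P(1 + 2.5) = 2.5·7798
P = 2.5·7798 / (386·3.5) = 14.4300…

14.43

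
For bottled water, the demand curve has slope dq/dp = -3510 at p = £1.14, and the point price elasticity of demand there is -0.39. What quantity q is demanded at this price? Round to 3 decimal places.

Ed = (dq/dp)·(p/q) ⇒ q = (dq/dp)·p/Ed = (-3510)·1.14/(-0.39) = 10260

10260.000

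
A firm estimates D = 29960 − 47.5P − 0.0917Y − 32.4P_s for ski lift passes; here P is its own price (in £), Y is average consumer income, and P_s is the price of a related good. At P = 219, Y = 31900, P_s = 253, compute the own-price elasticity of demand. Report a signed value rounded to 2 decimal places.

At the given values, D = 29960 − 47.5(219) − 0.0917(31900) − 32.4(253) = 8435.07.
∂D/∂P = −47.5.
E = (-47.5) × (219/8435.07) = -1.2332…

-1.23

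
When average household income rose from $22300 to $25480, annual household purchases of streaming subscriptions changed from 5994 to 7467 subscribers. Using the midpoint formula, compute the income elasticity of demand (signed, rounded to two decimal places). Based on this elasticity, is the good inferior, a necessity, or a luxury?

1.64; luxury

%ΔQ = (7467 − 5994)/[( 5994 + 7467)/2] = 1473/6730.5 = 0.218854…
%ΔIncome = (25480 − 22300)/[( 22300 + 25480)/2] = 3180/23890 = 0.133110…
E_income = (1473/6730.5) / (3180/23890) = 1.6441…
E_income > 1 ⇒ normal good, luxury.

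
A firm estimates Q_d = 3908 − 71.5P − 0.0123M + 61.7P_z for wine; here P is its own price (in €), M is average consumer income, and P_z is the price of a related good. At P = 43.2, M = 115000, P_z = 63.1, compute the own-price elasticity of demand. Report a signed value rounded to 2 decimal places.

-0.94

At the given values, Q_d = 3908 − 71.5(43.2) − 0.0123(115000) + 61.7(63.1) = 3297.97.
∂Q_d/∂P = −71.5.
E = (-71.5) × (43.2/3297.97) = -0.9365…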